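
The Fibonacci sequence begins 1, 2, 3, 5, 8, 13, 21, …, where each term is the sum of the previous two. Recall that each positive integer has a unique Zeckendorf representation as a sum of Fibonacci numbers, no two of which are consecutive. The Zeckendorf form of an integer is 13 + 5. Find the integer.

13 + 5 = 18.

18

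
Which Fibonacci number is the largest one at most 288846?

196418 ≤ 288846 < 317811, so the largest Fibonacci number not exceeding 288846 is 196418.

196418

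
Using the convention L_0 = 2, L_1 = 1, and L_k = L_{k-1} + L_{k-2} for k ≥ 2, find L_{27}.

Iterating the recurrence up to L_{20} = 15127 and L_{19} = 9349:
L_{21} = L_{20} + L_{19} = 15127 + 9349 = 24476
L_{22} = L_{21} + L_{20} = 24476 + 15127 = 39603
L_{23} = L_{22} + L_{21} = 39603 + 24476 = 64079
L_{24} = L_{23} + L_{22} = 64079 + 39603 = 103682
L_{25} = L_{24} + L_{23} = 103682 + 64079 = 167761
L_{26} = L_{25} + L_{24} = 167761 + 103682 = 271443
L_{27} = L_{26} + L_{25} = 271443 + 167761 = 439204

439204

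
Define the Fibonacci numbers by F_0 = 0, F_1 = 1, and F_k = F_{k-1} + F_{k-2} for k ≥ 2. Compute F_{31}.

Iterating the recurrence up to F_{24} = 46368 and F_{23} = 28657:
F_{25} = F_{24} + F_{23} = 46368 + 28657 = 75025
F_{26} = F_{25} + F_{24} = 75025 + 46368 = 121393
F_{27} = F_{26} + F_{25} = 121393 + 75025 = 196418
F_{28} = F_{27} + F_{26} = 196418 + 121393 = 317811
F_{29} = F_{28} + F_{27} = 317811 + 196418 = 514229
F_{30} = F_{29} + F_{28} = 514229 + 317811 = 832040
F_{31} = F_{30} + F_{29} = 832040 + 514229 = 1346269

1346269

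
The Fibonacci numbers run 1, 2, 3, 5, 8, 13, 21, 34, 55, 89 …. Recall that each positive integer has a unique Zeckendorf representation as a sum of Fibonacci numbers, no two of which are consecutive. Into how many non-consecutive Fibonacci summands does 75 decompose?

Greedily peel off the largest Fibonacci term at each step:
55 ≤ 75 < 89, so take 55; remainder 20
13 ≤ 20 < 21, so take 13; remainder 7
5 ≤ 7 < 8, so take 5; remainder 2
2 ≤ 2 < 3, so take 2; remainder 0
75 = 55 + 13 + 5 + 2, which has 4 terms.

4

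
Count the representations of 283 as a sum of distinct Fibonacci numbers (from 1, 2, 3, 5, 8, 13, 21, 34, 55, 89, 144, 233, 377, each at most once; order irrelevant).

14

Starting from the Zeckendorf form and repeatedly splitting a term F_k into F_{k−1} + F_{k−2} (when neither is already used) reaches every representation.
283 = 233+34+13+3 = 233+34+13+2+1 = 233+34+8+5+3 = 144+89+34+13+3 = … (10 more), for 14 in all.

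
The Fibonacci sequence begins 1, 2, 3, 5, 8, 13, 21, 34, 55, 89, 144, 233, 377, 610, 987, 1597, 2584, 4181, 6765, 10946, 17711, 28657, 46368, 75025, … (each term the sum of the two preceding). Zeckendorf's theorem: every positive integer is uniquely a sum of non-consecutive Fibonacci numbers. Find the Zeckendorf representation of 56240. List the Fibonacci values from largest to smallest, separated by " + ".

46368 ≤ 56240 < 75025, so take 46368; remainder 9872
6765 ≤ 9872 < 10946, so take 6765; remainder 3107
2584 ≤ 3107 < 4181, so take 2584; remainder 523
377 ≤ 523 < 610, so take 377; remainder 146
144 ≤ 146 < 233, so take 144; remainder 2
2 ≤ 2 < 3, so take 2; remainder 0
So 56240 = 46368 + 6765 + 2584 + 377 + 144 + 2, with no two terms consecutive in the sequence.

46368 + 6765 + 2584 + 377 + 144 + 2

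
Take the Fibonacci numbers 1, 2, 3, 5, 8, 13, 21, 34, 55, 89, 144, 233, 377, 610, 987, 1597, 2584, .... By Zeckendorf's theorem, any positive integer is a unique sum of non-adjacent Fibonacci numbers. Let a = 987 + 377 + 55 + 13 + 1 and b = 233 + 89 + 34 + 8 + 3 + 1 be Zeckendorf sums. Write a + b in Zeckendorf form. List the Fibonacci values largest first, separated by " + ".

1597 + 144 + 55 + 5

The two numbers are 1433 and 368, so their sum is 1801.
Greedy algorithm:
subtract 1597 from 1801: 204 remains
subtract 144 from 204: 60 remains
subtract 55 from 60: 5 remains
subtract 5 from 5: 0 remains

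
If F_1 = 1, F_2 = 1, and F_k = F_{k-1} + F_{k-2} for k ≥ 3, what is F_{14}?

Iterating the recurrence up to F_{6} = 8 and F_{5} = 5:
F_{7} = F_{6} + F_{5} = 8 + 5 = 13
F_{8} = F_{7} + F_{6} = 13 + 8 = 21
F_{9} = F_{8} + F_{7} = 21 + 13 = 34
F_{10} = F_{9} + F_{8} = 34 + 21 = 55
F_{11} = F_{10} + F_{9} = 55 + 34 = 89
F_{12} = F_{11} + F_{10} = 89 + 55 = 144
F_{13} = F_{12} + F_{11} = 144 + 89 = 233
F_{14} = F_{13} + F_{12} = 233 + 144 = 377

377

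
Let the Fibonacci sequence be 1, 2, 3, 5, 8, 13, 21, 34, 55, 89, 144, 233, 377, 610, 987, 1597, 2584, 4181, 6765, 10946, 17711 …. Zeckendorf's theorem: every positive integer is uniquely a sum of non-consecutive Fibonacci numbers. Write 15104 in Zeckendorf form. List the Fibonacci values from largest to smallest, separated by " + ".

10946 + 2584 + 987 + 377 + 144 + 55 + 8 + 3

Greedily peel off the largest Fibonacci term at each step:
10946 ≤ 15104 < 17711, so take 10946; remainder 4158
2584 ≤ 4158 < 4181, so take 2584; remainder 1574
987 ≤ 1574 < 1597, so take 987; remainder 587
377 ≤ 587 < 610, so take 377; remainder 210
144 ≤ 210 < 233, so take 144; remainder 66
55 ≤ 66 < 89, so take 55; remainder 11
8 ≤ 11 < 13, so take 8; remainder 3
3 ≤ 3 < 5, so take 3; remainder 0
So 15104 = 10946 + 2584 + 987 + 377 + 144 + 55 + 8 + 3, with no two terms consecutive in the sequence.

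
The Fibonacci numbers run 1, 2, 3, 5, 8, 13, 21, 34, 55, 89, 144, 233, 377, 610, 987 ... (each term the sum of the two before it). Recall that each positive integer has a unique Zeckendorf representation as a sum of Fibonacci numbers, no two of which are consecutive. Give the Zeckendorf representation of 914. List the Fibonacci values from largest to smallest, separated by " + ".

610 + 233 + 55 + 13 + 3

914 − 610 = 304
304 − 233 = 71
71 − 55 = 16
16 − 13 = 3
3 − 3 = 0
So 914 = 610 + 233 + 55 + 13 + 3, with no two terms consecutive in the sequence.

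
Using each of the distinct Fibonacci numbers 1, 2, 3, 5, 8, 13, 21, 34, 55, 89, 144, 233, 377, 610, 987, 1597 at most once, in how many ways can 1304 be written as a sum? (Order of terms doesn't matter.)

28

Each representation comes from the Zeckendorf form by replacing some F_k with F_{k−1} + F_{k−2} where possible.
1304 = 987+233+55+21+8 = 987+233+55+21+5+3 = 987+144+89+55+21+8 = 987+233+55+21+5+2+1 = … (24 more), for 28 in all.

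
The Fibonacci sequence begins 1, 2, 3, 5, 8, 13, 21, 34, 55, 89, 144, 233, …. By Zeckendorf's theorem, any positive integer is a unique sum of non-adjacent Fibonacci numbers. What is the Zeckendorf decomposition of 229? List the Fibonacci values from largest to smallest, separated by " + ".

Greedily peel off the largest Fibonacci term at each step:
take 144 (≤ 229); 229 − 144 = 85
take 55 (≤ 85); 85 − 55 = 30
take 21 (≤ 30); 30 − 21 = 9
take 8 (≤ 9); 9 − 8 = 1
take 1 (≤ 1); 1 − 1 = 0
So 229 = 144 + 55 + 21 + 8 + 1, with no two terms consecutive in the sequence.

144 + 55 + 21 + 8 + 1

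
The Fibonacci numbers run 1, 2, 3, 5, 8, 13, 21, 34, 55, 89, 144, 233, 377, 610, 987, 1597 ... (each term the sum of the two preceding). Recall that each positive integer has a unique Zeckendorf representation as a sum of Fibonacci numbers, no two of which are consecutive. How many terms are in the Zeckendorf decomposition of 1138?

4

take 987 (≤ 1138); 1138 − 987 = 151
take 144 (≤ 151); 151 − 144 = 7
take 5 (≤ 7); 7 − 5 = 2
take 2 (≤ 2); 2 − 2 = 0
1138 = 987 + 144 + 5 + 2, which has 4 terms.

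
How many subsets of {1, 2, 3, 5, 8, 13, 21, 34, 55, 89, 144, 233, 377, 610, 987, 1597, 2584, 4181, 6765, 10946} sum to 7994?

7994 = 6765+987+233+8+1 = 6765+987+233+5+3+1 = 6765+987+144+89+8+1 = … (37 more), for 40 in all.

40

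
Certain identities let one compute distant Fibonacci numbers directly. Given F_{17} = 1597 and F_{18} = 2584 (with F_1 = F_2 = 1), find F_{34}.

By the doubling identity F_{2k} = F_k(2F_{k+1} − F_k): F_{34} = 1597·(2·2584 − 1597) = 1597·3571 = 5702887.

5702887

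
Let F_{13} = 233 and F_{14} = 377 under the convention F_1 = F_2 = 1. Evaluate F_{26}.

121393

By the doubling identity F_{2k} = F_k(2F_{k+1} − F_k): F_{26} = 233·(2·377 − 233) = 233·521 = 121393.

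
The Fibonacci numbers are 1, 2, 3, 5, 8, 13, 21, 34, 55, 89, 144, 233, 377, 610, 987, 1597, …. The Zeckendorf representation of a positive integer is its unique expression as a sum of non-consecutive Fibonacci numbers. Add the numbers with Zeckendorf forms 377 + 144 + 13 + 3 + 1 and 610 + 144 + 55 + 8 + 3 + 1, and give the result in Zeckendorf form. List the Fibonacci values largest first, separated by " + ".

The two numbers are 538 and 821, so their sum is 1359.
Repeatedly subtract the largest Fibonacci number that fits:
largest Fibonacci ≤ 1359 is 987; 1359 − 987 = 372
largest Fibonacci ≤ 372 is 233; 372 − 233 = 139
largest Fibonacci ≤ 139 is 89; 139 − 89 = 50
largest Fibonacci ≤ 50 is 34; 50 − 34 = 16
largest Fibonacci ≤ 16 is 13; 16 − 13 = 3
largest Fibonacci ≤ 3 is 3; 3 − 3 = 0

987 + 233 + 89 + 34 + 13 + 3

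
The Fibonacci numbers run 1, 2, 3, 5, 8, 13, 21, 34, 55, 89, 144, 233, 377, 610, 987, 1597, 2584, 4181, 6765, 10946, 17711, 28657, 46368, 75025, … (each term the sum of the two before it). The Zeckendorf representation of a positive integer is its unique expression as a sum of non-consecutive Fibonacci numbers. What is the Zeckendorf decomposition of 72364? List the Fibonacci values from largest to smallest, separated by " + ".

46368 + 17711 + 6765 + 987 + 377 + 144 + 8 + 3 + 1

72364: greatest Fibonacci not exceeding it is 46368, leaving 25996
25996: greatest Fibonacci not exceeding it is 17711, leaving 8285
8285: greatest Fibonacci not exceeding it is 6765, leaving 1520
1520: greatest Fibonacci not exceeding it is 987, leaving 533
533: greatest Fibonacci not exceeding it is 377, leaving 156
156: greatest Fibonacci not exceeding it is 144, leaving 12
12: greatest Fibonacci not exceeding it is 8, leaving 4
4: greatest Fibonacci not exceeding it is 3, leaving 1
1: greatest Fibonacci not exceeding it is 1, leaving 0
So 72364 = 46368 + 17711 + 6765 + 987 + 377 + 144 + 8 + 3 + 1, with no two terms consecutive in the sequence.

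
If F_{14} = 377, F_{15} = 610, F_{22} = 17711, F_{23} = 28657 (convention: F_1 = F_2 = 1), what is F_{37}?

24157817

By the addition formula F_{m+n} = F_m F_{n+1} + F_{m−1} F_n with m=15, n=22: F_{37} = 610·28657 + 377·17711 = 17480770 + 6677047 = 24157817.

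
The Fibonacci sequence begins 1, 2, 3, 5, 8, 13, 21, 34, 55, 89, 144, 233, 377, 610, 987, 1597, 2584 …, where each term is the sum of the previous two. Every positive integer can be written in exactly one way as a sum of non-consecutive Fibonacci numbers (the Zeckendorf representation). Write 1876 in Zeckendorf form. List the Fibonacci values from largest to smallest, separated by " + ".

1597 + 233 + 34 + 8 + 3 + 1

Repeatedly subtract the largest Fibonacci number that fits:
1876 − 1597 = 279
279 − 233 = 46
46 − 34 = 12
12 − 8 = 4
4 − 3 = 1
1 − 1 = 0
So 1876 = 1597 + 233 + 34 + 8 + 3 + 1, with no two terms consecutive in the sequence.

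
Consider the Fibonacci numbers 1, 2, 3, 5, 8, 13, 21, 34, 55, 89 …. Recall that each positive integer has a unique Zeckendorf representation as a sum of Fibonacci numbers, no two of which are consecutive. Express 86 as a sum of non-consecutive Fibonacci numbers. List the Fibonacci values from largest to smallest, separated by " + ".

Repeatedly subtract the largest Fibonacci number that fits:
take 55 (≤ 86); 86 − 55 = 31
take 21 (≤ 31); 31 − 21 = 10
take 8 (≤ 10); 10 − 8 = 2
take 2 (≤ 2); 2 − 2 = 0
So 86 = 55 + 21 + 8 + 2, with no two terms consecutive in the sequence.

55 + 21 + 8 + 2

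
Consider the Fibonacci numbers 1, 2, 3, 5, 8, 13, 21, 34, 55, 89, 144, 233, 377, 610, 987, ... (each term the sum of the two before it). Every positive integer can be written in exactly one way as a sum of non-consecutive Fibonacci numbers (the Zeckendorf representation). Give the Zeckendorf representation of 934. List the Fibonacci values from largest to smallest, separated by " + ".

610 + 233 + 89 + 2

Greedily peel off the largest Fibonacci term at each step:
610 ≤ 934 < 987, so take 610; remainder 324
233 ≤ 324 < 377, so take 233; remainder 91
89 ≤ 91 < 144, so take 89; remainder 2
2 ≤ 2 < 3, so take 2; remainder 0
So 934 = 610 + 233 + 89 + 2, with no two terms consecutive in the sequence.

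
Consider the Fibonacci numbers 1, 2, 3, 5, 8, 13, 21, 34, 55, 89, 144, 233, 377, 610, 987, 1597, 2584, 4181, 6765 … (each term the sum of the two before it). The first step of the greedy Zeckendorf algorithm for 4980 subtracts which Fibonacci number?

4181

4181 ≤ 4980 < 6765, so the largest Fibonacci number not exceeding 4980 is 4181.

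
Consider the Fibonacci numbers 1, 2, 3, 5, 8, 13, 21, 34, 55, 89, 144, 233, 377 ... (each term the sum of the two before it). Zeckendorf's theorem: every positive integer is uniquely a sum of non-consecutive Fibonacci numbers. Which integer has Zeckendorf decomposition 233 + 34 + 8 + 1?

233 + 34 + 8 + 1 = 276.

276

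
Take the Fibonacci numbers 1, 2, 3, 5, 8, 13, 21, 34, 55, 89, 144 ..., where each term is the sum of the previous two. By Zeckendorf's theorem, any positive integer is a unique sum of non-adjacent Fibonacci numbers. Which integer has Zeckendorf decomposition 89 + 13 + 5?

89 + 13 + 5 = 107.

107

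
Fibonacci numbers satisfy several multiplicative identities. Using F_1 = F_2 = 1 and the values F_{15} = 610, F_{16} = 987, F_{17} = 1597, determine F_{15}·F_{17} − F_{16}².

1

610·1597 − 987² = 974170 − 974169 = 1. (Cassini's identity: F_{k−1}F_{k+1} − F_k² = (−1)^k.)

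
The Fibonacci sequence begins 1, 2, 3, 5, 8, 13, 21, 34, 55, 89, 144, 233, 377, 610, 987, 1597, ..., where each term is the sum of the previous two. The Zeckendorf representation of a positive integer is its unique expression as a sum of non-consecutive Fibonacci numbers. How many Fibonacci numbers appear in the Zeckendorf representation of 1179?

Greedy algorithm:
subtract 987 from 1179: 192 remains
subtract 144 from 192: 48 remains
subtract 34 from 48: 14 remains
subtract 13 from 14: 1 remains
subtract 1 from 1: 0 remains
1179 = 987 + 144 + 34 + 13 + 1, which has 5 terms.

5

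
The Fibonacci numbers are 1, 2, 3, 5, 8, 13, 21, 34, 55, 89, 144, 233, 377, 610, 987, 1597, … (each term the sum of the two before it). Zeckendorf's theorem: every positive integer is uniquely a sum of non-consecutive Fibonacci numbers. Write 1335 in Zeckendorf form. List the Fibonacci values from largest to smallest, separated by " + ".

987 + 233 + 89 + 21 + 5

987 ≤ 1335 < 1597, so take 987; remainder 348
233 ≤ 348 < 377, so take 233; remainder 115
89 ≤ 115 < 144, so take 89; remainder 26
21 ≤ 26 < 34, so take 21; remainder 5
5 ≤ 5 < 8, so take 5; remainder 0
So 1335 = 987 + 233 + 89 + 21 + 5, with no two terms consecutive in the sequence.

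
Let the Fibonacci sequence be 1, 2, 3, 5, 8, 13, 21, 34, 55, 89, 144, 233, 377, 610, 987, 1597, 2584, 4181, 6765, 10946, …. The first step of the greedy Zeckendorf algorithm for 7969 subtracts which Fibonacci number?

6765 ≤ 7969 < 10946, so the largest Fibonacci number not exceeding 7969 is 6765.

6765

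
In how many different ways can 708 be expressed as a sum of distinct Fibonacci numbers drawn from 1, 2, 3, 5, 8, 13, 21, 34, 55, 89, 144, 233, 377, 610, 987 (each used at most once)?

16

708 = 610+89+8+1 = 610+89+5+3+1 = 610+55+34+8+1 = 377+233+89+8+1 = 610+55+34+5+3+1 = … (11 more), for 16 in all.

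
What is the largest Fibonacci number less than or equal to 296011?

196418

196418 ≤ 296011 < 317811, so the largest Fibonacci number not exceeding 296011 is 196418.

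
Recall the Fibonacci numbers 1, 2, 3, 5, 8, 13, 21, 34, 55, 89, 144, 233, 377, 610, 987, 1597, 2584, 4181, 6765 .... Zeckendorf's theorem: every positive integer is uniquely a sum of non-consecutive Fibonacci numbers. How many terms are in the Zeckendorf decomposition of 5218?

5

Repeatedly subtract the largest Fibonacci number that fits:
4181 ≤ 5218 < 6765, so take 4181; remainder 1037
987 ≤ 1037 < 1597, so take 987; remainder 50
34 ≤ 50 < 55, so take 34; remainder 16
13 ≤ 16 < 21, so take 13; remainder 3
3 ≤ 3 < 5, so take 3; remainder 0
5218 = 4181 + 987 + 34 + 13 + 3, which has 5 terms.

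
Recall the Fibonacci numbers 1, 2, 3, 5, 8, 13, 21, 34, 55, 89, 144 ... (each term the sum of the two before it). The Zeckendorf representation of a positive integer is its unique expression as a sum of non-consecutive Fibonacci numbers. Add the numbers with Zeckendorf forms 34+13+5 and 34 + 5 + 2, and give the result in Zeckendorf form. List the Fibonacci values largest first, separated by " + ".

89 + 3 + 1

The two numbers are 52 and 41, so their sum is 93.
Greedily peel off the largest Fibonacci term at each step:
take 89 (≤ 93); 93 − 89 = 4
take 3 (≤ 4); 4 − 3 = 1
take 1 (≤ 1); 1 − 1 = 0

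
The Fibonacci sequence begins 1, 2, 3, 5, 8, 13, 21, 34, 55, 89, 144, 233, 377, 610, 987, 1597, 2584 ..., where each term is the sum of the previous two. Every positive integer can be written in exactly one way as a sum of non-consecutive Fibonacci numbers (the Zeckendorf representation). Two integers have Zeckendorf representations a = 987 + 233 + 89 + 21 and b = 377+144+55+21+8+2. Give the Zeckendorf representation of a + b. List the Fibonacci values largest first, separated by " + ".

1597 + 233 + 89 + 13 + 5

The two numbers are 1330 and 607, so their sum is 1937.
take 1597 (≤ 1937); 1937 − 1597 = 340
take 233 (≤ 340); 340 − 233 = 107
take 89 (≤ 107); 107 − 89 = 18
take 13 (≤ 18); 18 − 13 = 5
take 5 (≤ 5); 5 − 5 = 0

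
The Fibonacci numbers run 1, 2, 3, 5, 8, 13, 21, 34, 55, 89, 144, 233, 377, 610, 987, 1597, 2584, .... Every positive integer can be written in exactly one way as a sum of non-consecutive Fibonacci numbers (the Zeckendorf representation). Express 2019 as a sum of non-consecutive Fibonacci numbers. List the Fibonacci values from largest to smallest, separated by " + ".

Repeatedly subtract the largest Fibonacci number that fits:
2019 − 1597 = 422
422 − 377 = 45
45 − 34 = 11
11 − 8 = 3
3 − 3 = 0
So 2019 = 1597 + 377 + 34 + 8 + 3, with no two terms consecutive in the sequence.

1597 + 377 + 34 + 8 + 3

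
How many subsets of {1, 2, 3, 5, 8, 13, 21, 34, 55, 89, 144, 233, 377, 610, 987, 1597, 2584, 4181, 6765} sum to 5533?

32

Starting from the Zeckendorf form and repeatedly splitting a term F_k into F_{k−1} + F_{k−2} (when neither is already used) reaches every representation.
5533 = 4181+987+233+89+34+8+1 = 4181+987+233+89+34+5+3+1 = 4181+987+233+89+21+13+8+1 = … (29 more), for 32 in all.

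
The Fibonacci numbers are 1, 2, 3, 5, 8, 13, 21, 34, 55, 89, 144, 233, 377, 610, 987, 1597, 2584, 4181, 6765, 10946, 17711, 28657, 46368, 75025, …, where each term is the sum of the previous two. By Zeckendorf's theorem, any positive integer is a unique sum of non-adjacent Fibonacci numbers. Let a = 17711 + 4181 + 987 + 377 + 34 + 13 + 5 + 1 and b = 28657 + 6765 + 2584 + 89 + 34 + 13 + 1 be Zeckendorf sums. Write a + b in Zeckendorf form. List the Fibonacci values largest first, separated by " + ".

46368 + 10946 + 2584 + 987 + 377 + 144 + 34 + 8 + 3 + 1

The two numbers are 23309 and 38143, so their sum is 61452.
largest Fibonacci ≤ 61452 is 46368; 61452 − 46368 = 15084
largest Fibonacci ≤ 15084 is 10946; 15084 − 10946 = 4138
largest Fibonacci ≤ 4138 is 2584; 4138 − 2584 = 1554
largest Fibonacci ≤ 1554 is 987; 1554 − 987 = 567
largest Fibonacci ≤ 567 is 377; 567 − 377 = 190
largest Fibonacci ≤ 190 is 144; 190 − 144 = 46
largest Fibonacci ≤ 46 is 34; 46 − 34 = 12
largest Fibonacci ≤ 12 is 8; 12 − 8 = 4
largest Fibonacci ≤ 4 is 3; 4 − 3 = 1
largest Fibonacci ≤ 1 is 1; 1 − 1 = 0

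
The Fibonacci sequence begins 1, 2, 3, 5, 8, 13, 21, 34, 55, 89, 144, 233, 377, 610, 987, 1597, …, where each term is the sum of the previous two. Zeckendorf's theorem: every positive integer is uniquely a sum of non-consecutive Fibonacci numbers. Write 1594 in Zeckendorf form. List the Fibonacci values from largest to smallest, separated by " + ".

987 ≤ 1594 < 1597, so take 987; remainder 607
377 ≤ 607 < 610, so take 377; remainder 230
144 ≤ 230 < 233, so take 144; remainder 86
55 ≤ 86 < 89, so take 55; remainder 31
21 ≤ 31 < 34, so take 21; remainder 10
8 ≤ 10 < 13, so take 8; remainder 2
2 ≤ 2 < 3, so take 2; remainder 0
So 1594 = 987 + 377 + 144 + 55 + 21 + 8 + 2, with no two terms consecutive in the sequence.

987 + 377 + 144 + 55 + 21 + 8 + 2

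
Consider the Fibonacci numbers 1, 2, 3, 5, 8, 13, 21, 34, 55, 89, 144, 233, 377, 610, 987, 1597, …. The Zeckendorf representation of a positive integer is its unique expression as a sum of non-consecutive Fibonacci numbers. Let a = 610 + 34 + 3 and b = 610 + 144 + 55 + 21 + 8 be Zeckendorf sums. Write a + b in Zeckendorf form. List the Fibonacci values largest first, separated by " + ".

987 + 377 + 89 + 21 + 8 + 3

The two numbers are 647 and 838, so their sum is 1485.
Repeatedly subtract the largest Fibonacci number that fits:
subtract 987 from 1485: 498 remains
subtract 377 from 498: 121 remains
subtract 89 from 121: 32 remains
subtract 21 from 32: 11 remains
subtract 8 from 11: 3 remains
subtract 3 from 3: 0 remains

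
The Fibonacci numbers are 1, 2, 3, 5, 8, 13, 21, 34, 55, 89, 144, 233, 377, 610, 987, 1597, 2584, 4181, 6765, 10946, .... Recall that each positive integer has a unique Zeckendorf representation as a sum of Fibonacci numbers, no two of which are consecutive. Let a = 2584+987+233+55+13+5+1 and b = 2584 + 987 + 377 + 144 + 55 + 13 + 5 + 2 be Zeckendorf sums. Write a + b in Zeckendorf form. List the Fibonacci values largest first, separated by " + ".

6765 + 987 + 233 + 55 + 5

The two numbers are 3878 and 4167, so their sum is 8045.
Repeatedly subtract the largest Fibonacci number that fits:
8045: greatest Fibonacci not exceeding it is 6765, leaving 1280
1280: greatest Fibonacci not exceeding it is 987, leaving 293
293: greatest Fibonacci not exceeding it is 233, leaving 60
60: greatest Fibonacci not exceeding it is 55, leaving 5
5: greatest Fibonacci not exceeding it is 5, leaving 0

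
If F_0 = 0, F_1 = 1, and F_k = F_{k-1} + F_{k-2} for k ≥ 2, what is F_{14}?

377

Iterating the recurrence up to F_{7} = 13 and F_{6} = 8:
F_{8} = F_{7} + F_{6} = 13 + 8 = 21
F_{9} = F_{8} + F_{7} = 21 + 13 = 34
F_{10} = F_{9} + F_{8} = 34 + 21 = 55
F_{11} = F_{10} + F_{9} = 55 + 34 = 89
F_{12} = F_{11} + F_{10} = 89 + 55 = 144
F_{13} = F_{12} + F_{11} = 144 + 89 = 233
F_{14} = F_{13} + F_{12} = 233 + 144 = 377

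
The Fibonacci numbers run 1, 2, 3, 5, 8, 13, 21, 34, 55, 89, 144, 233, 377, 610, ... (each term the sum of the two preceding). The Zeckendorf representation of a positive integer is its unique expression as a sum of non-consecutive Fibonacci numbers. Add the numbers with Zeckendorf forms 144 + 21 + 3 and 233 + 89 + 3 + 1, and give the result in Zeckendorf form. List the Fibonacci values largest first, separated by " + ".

The two numbers are 168 and 326, so their sum is 494.
Greedy algorithm:
494: greatest Fibonacci not exceeding it is 377, leaving 117
117: greatest Fibonacci not exceeding it is 89, leaving 28
28: greatest Fibonacci not exceeding it is 21, leaving 7
7: greatest Fibonacci not exceeding it is 5, leaving 2
2: greatest Fibonacci not exceeding it is 2, leaving 0

377 + 89 + 21 + 5 + 2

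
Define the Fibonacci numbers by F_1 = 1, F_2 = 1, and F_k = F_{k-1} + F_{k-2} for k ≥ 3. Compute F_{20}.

6765

Iterating the recurrence up to F_{14} = 377 and F_{13} = 233:
F_{15} = F_{14} + F_{13} = 377 + 233 = 610
F_{16} = F_{15} + F_{14} = 610 + 377 = 987
F_{17} = F_{16} + F_{15} = 987 + 610 = 1597
F_{18} = F_{17} + F_{16} = 1597 + 987 = 2584
F_{19} = F_{18} + F_{17} = 2584 + 1597 = 4181
F_{20} = F_{19} + F_{18} = 4181 + 2584 = 6765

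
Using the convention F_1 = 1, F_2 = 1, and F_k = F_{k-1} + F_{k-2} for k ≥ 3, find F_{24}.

46368

Iterating the recurrence up to F_{17} = 1597 and F_{16} = 987:
F_{18} = F_{17} + F_{16} = 1597 + 987 = 2584
F_{19} = F_{18} + F_{17} = 2584 + 1597 = 4181
F_{20} = F_{19} + F_{18} = 4181 + 2584 = 6765
F_{21} = F_{20} + F_{19} = 6765 + 4181 = 10946
F_{22} = F_{21} + F_{20} = 10946 + 6765 = 17711
F_{23} = F_{22} + F_{21} = 17711 + 10946 = 28657
F_{24} = F_{23} + F_{22} = 28657 + 17711 = 46368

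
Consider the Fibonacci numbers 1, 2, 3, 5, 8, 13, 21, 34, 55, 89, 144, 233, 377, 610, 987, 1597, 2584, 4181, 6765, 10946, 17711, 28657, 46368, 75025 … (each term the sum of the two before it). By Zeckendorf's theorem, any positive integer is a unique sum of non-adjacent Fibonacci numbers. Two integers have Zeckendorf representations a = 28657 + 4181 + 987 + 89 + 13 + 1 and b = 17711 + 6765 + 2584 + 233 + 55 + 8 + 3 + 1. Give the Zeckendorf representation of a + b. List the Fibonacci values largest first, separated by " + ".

The two numbers are 33928 and 27360, so their sum is 61288.
Greedily peel off the largest Fibonacci term at each step:
61288: greatest Fibonacci not exceeding it is 46368, leaving 14920
14920: greatest Fibonacci not exceeding it is 10946, leaving 3974
3974: greatest Fibonacci not exceeding it is 2584, leaving 1390
1390: greatest Fibonacci not exceeding it is 987, leaving 403
403: greatest Fibonacci not exceeding it is 377, leaving 26
26: greatest Fibonacci not exceeding it is 21, leaving 5
5: greatest Fibonacci not exceeding it is 5, leaving 0

46368 + 10946 + 2584 + 987 + 377 + 21 + 5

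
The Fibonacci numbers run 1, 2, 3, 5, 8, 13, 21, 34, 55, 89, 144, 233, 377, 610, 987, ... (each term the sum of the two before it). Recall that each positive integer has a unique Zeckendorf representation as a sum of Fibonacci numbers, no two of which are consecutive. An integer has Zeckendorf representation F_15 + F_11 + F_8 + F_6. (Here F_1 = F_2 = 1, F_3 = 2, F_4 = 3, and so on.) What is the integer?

F_15 + F_11 + F_8 + F_6 = 610 + 89 + 21 + 8 = 728.

728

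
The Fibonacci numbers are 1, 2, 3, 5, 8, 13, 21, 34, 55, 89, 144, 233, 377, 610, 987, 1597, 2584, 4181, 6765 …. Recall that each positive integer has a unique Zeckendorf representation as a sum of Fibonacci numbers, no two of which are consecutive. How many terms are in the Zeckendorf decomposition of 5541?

8

take 4181 (≤ 5541); 5541 − 4181 = 1360
take 987 (≤ 1360); 1360 − 987 = 373
take 233 (≤ 373); 373 − 233 = 140
take 89 (≤ 140); 140 − 89 = 51
take 34 (≤ 51); 51 − 34 = 17
take 13 (≤ 17); 17 − 13 = 4
take 3 (≤ 4); 4 − 3 = 1
take 1 (≤ 1); 1 − 1 = 0
5541 = 4181 + 987 + 233 + 89 + 34 + 13 + 3 + 1, which has 8 terms.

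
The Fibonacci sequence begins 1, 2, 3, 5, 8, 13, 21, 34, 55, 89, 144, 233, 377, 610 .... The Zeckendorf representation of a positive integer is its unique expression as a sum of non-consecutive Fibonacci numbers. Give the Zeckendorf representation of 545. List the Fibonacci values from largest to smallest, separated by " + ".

545: greatest Fibonacci not exceeding it is 377, leaving 168
168: greatest Fibonacci not exceeding it is 144, leaving 24
24: greatest Fibonacci not exceeding it is 21, leaving 3
3: greatest Fibonacci not exceeding it is 3, leaving 0
So 545 = 377 + 144 + 21 + 3, with no two terms consecutive in the sequence.

377 + 144 + 21 + 3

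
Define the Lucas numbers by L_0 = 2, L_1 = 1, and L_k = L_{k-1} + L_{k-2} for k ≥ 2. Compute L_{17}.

3571

Iterating the recurrence up to L_{13} = 521 and L_{12} = 322:
L_{14} = L_{13} + L_{12} = 521 + 322 = 843
L_{15} = L_{14} + L_{13} = 843 + 521 = 1364
L_{16} = L_{15} + L_{14} = 1364 + 843 = 2207
L_{17} = L_{16} + L_{15} = 2207 + 1364 = 3571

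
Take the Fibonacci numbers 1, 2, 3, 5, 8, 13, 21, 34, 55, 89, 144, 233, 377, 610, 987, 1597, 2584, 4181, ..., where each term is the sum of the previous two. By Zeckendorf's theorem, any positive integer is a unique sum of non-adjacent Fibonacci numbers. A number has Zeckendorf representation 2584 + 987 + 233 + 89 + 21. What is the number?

3914

2584 + 987 + 233 + 89 + 21 = 3914.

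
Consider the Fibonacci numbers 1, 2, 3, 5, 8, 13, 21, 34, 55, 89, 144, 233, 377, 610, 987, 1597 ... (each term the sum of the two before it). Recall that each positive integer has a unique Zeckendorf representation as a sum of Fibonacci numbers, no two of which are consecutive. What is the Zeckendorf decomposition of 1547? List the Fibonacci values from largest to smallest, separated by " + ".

987 + 377 + 144 + 34 + 5

Greedily peel off the largest Fibonacci term at each step:
1547: greatest Fibonacci not exceeding it is 987, leaving 560
560: greatest Fibonacci not exceeding it is 377, leaving 183
183: greatest Fibonacci not exceeding it is 144, leaving 39
39: greatest Fibonacci not exceeding it is 34, leaving 5
5: greatest Fibonacci not exceeding it is 5, leaving 0
So 1547 = 987 + 377 + 144 + 34 + 5, with no two terms consecutive in the sequence.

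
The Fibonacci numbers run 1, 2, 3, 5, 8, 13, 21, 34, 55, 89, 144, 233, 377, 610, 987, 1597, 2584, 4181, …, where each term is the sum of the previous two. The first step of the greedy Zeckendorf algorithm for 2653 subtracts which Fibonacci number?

2584 ≤ 2653 < 4181, so the largest Fibonacci number not exceeding 2653 is 2584.

2584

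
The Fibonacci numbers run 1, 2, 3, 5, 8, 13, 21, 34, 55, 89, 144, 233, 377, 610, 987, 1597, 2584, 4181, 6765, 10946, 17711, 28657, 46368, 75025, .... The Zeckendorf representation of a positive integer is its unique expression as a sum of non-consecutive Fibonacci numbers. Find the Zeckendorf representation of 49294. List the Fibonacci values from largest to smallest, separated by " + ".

46368 + 2584 + 233 + 89 + 13 + 5 + 2

Greedy algorithm:
take 46368 (≤ 49294); 49294 − 46368 = 2926
take 2584 (≤ 2926); 2926 − 2584 = 342
take 233 (≤ 342); 342 − 233 = 109
take 89 (≤ 109); 109 − 89 = 20
take 13 (≤ 20); 20 − 13 = 7
take 5 (≤ 7); 7 − 5 = 2
take 2 (≤ 2); 2 − 2 = 0
So 49294 = 46368 + 2584 + 233 + 89 + 13 + 5 + 2, with no two terms consecutive in the sequence.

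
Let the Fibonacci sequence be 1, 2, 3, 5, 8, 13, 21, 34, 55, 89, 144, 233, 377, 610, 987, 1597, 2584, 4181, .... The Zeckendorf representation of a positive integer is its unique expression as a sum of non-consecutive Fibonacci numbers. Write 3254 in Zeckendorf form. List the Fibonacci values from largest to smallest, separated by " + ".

3254: greatest Fibonacci not exceeding it is 2584, leaving 670
670: greatest Fibonacci not exceeding it is 610, leaving 60
60: greatest Fibonacci not exceeding it is 55, leaving 5
5: greatest Fibonacci not exceeding it is 5, leaving 0
So 3254 = 2584 + 610 + 55 + 5, with no two terms consecutive in the sequence.

2584 + 610 + 55 + 5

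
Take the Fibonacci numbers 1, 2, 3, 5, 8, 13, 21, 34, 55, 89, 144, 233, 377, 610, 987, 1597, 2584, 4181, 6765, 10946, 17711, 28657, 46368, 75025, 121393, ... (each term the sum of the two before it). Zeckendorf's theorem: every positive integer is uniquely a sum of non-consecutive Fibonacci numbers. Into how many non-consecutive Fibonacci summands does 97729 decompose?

7

take 75025 (≤ 97729); 97729 − 75025 = 22704
take 17711 (≤ 22704); 22704 − 17711 = 4993
take 4181 (≤ 4993); 4993 − 4181 = 812
take 610 (≤ 812); 812 − 610 = 202
take 144 (≤ 202); 202 − 144 = 58
take 55 (≤ 58); 58 − 55 = 3
take 3 (≤ 3); 3 − 3 = 0
97729 = 75025 + 17711 + 4181 + 610 + 144 + 55 + 3, which has 7 terms.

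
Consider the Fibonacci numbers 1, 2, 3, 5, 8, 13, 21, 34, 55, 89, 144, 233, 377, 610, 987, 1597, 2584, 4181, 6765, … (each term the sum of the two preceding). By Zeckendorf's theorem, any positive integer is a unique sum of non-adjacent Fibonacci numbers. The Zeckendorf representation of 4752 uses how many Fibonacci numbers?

6

largest Fibonacci ≤ 4752 is 4181; 4752 − 4181 = 571
largest Fibonacci ≤ 571 is 377; 571 − 377 = 194
largest Fibonacci ≤ 194 is 144; 194 − 144 = 50
largest Fibonacci ≤ 50 is 34; 50 − 34 = 16
largest Fibonacci ≤ 16 is 13; 16 − 13 = 3
largest Fibonacci ≤ 3 is 3; 3 − 3 = 0
4752 = 4181 + 377 + 144 + 34 + 13 + 3, which has 6 terms.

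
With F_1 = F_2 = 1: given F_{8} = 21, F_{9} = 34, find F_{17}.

1597

By the addition formula F_{m+n} = F_m F_{n+1} + F_{m−1} F_n with m=9, n=8: F_{17} = 34·34 + 21·21 = 1156 + 441 = 1597.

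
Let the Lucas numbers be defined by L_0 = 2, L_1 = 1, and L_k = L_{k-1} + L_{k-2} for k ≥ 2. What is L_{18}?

5778

Iterating the recurrence up to L_{10} = 123 and L_{9} = 76:
L_{11} = L_{10} + L_{9} = 123 + 76 = 199
L_{12} = L_{11} + L_{10} = 199 + 123 = 322
L_{13} = L_{12} + L_{11} = 322 + 199 = 521
L_{14} = L_{13} + L_{12} = 521 + 322 = 843
L_{15} = L_{14} + L_{13} = 843 + 521 = 1364
L_{16} = L_{15} + L_{14} = 1364 + 843 = 2207
L_{17} = L_{16} + L_{15} = 2207 + 1364 = 3571
L_{18} = L_{17} + L_{16} = 3571 + 2207 = 5778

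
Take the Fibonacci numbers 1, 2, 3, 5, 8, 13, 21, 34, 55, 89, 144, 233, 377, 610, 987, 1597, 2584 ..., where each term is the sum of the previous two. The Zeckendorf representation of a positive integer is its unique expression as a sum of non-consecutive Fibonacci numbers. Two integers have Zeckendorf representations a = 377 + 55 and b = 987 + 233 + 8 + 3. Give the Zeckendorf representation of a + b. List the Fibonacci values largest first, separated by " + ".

The two numbers are 432 and 1231, so their sum is 1663.
1663: greatest Fibonacci not exceeding it is 1597, leaving 66
66: greatest Fibonacci not exceeding it is 55, leaving 11
11: greatest Fibonacci not exceeding it is 8, leaving 3
3: greatest Fibonacci not exceeding it is 3, leaving 0

1597 + 55 + 8 + 3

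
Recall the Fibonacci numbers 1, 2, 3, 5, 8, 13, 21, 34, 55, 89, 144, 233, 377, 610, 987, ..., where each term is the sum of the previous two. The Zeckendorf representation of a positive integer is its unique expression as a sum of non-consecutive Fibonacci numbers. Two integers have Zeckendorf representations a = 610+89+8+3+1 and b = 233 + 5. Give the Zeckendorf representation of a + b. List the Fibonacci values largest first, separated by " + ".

The two numbers are 711 and 238, so their sum is 949.
Greedily peel off the largest Fibonacci term at each step:
subtract 610 from 949: 339 remains
subtract 233 from 339: 106 remains
subtract 89 from 106: 17 remains
subtract 13 from 17: 4 remains
subtract 3 from 4: 1 remains
subtract 1 from 1: 0 remains

610 + 233 + 89 + 13 + 3 + 1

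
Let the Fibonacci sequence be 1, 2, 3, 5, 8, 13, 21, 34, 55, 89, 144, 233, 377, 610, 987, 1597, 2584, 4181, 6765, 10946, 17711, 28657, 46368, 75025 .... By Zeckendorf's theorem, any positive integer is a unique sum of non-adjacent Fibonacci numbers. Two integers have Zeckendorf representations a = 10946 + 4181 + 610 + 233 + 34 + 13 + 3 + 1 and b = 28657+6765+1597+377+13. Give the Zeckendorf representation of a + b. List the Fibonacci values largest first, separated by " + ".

The two numbers are 16021 and 37409, so their sum is 53430.
Greedily peel off the largest Fibonacci term at each step:
46368 ≤ 53430 < 75025, so take 46368; remainder 7062
6765 ≤ 7062 < 10946, so take 6765; remainder 297
233 ≤ 297 < 377, so take 233; remainder 64
55 ≤ 64 < 89, so take 55; remainder 9
8 ≤ 9 < 13, so take 8; remainder 1
1 ≤ 1 < 2, so take 1; remainder 0

46368 + 6765 + 233 + 55 + 8 + 1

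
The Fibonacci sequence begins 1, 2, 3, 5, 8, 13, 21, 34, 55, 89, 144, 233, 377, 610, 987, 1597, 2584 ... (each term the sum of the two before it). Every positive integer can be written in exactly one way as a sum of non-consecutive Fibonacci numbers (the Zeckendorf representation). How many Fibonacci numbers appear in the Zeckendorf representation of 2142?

5

Greedy algorithm:
2142 − 1597 = 545
545 − 377 = 168
168 − 144 = 24
24 − 21 = 3
3 − 3 = 0
2142 = 1597 + 377 + 144 + 21 + 3, which has 5 terms.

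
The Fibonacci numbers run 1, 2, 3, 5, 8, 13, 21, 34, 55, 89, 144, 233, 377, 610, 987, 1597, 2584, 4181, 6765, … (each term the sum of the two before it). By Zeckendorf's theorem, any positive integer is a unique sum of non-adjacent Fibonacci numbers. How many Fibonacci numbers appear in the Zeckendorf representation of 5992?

6

Greedily peel off the largest Fibonacci term at each step:
4181 ≤ 5992 < 6765, so take 4181; remainder 1811
1597 ≤ 1811 < 2584, so take 1597; remainder 214
144 ≤ 214 < 233, so take 144; remainder 70
55 ≤ 70 < 89, so take 55; remainder 15
13 ≤ 15 < 21, so take 13; remainder 2
2 ≤ 2 < 3, so take 2; remainder 0
5992 = 4181 + 1597 + 144 + 55 + 13 + 2, which has 6 terms.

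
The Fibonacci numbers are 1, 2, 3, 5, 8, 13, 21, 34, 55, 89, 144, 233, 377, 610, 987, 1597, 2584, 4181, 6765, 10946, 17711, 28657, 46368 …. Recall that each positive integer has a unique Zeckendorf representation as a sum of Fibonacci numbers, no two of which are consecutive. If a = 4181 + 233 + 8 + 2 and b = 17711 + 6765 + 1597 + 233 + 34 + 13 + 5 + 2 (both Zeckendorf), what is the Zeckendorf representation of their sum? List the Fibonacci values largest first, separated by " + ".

28657 + 1597 + 377 + 144 + 8 + 1

The two numbers are 4424 and 26360, so their sum is 30784.
Greedy algorithm:
30784 − 28657 = 2127
2127 − 1597 = 530
530 − 377 = 153
153 − 144 = 9
9 − 8 = 1
1 − 1 = 0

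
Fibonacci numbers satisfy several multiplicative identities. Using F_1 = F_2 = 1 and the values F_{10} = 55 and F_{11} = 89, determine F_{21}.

10946

By F_{2k+1} = F_k² + F_{k+1}²: F_{21} = 55² + 89² = 3025 + 7921 = 10946.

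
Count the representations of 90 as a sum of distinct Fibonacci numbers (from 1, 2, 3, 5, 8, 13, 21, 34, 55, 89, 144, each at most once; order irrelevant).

5

Each representation comes from the Zeckendorf form by replacing some F_k with F_{k−1} + F_{k−2} where possible.
90 = 89+1 = 55+34+1 = 55+21+13+1 = … (2 more), for 5 in all.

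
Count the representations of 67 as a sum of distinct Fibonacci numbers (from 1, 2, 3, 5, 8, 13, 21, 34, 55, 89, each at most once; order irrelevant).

2

Starting from the Zeckendorf form and repeatedly splitting a term F_k into F_{k−1} + F_{k−2} (when neither is already used) reaches every representation.
67 = 55+8+3+1 = 34+21+8+3+1 — 2 representations.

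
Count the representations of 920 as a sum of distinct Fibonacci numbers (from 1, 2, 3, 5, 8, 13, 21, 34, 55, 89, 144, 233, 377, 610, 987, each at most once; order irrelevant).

Each representation comes from the Zeckendorf form by replacing some F_k with F_{k−1} + F_{k−2} where possible.
920 = 610+233+55+21+1 = 610+233+55+13+8+1 = 610+144+89+55+21+1 = 610+233+55+13+5+3+1 = … (11 more), for 15 in all.

15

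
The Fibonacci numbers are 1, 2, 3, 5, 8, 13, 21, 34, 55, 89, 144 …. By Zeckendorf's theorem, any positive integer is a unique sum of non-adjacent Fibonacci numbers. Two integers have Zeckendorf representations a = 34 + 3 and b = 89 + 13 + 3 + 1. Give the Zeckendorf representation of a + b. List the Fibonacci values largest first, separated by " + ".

89 + 34 + 13 + 5 + 2

The two numbers are 37 and 106, so their sum is 143.
Greedy algorithm:
take 89 (≤ 143); 143 − 89 = 54
take 34 (≤ 54); 54 − 34 = 20
take 13 (≤ 20); 20 − 13 = 7
take 5 (≤ 7); 7 − 5 = 2
take 2 (≤ 2); 2 − 2 = 0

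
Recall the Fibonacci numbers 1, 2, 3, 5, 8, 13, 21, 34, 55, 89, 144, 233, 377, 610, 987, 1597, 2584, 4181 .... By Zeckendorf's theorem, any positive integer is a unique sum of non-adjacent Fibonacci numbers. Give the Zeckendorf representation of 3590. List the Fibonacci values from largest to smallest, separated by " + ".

3590: greatest Fibonacci not exceeding it is 2584, leaving 1006
1006: greatest Fibonacci not exceeding it is 987, leaving 19
19: greatest Fibonacci not exceeding it is 13, leaving 6
6: greatest Fibonacci not exceeding it is 5, leaving 1
1: greatest Fibonacci not exceeding it is 1, leaving 0
So 3590 = 2584 + 987 + 13 + 5 + 1, with no two terms consecutive in the sequence.

2584 + 987 + 13 + 5 + 1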